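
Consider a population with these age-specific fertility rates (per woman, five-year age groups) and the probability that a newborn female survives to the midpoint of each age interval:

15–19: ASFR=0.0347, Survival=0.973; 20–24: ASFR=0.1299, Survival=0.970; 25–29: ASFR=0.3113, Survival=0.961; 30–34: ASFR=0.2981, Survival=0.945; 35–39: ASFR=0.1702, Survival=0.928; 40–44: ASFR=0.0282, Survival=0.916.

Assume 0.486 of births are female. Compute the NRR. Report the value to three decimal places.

Proportion female at birth = 0.486.
Per-age-group product (5 × ASFR × survival probability):
  15–19: 5 × 0.0347 × 0.973 = 0.16882
  20–24: 5 × 0.1299 × 0.970 = 0.63002
  25–29: 5 × 0.3113 × 0.961 = 1.49580
  30–34: 5 × 0.2981 × 0.945 = 1.40852
  35–39: 5 × 0.1702 × 0.928 = 0.78973
  40–44: 5 × 0.0282 × 0.916 = 0.12916
Sum = 4.62205
NRR = 0.486 × 4.62205 = 2.24632
With NRR above 1 the population is above replacement fertility.

2.246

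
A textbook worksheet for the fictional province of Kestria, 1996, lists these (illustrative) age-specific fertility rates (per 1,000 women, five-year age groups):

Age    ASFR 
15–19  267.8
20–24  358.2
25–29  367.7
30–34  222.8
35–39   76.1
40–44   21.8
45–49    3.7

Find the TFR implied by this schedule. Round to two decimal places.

6.59

Sum of ASFRs = 267.8 + 358.2 + 367.7 + 222.8 + 76.1 + 21.8 + 3.7 = 1318.1
TFR = 5 × 1318.1 / 1000 = 6.5905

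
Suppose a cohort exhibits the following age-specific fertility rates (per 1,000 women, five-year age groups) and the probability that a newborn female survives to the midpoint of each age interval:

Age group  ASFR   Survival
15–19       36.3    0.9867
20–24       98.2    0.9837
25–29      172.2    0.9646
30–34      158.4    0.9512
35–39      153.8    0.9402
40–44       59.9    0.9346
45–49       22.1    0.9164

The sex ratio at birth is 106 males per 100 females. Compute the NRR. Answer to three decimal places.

1.626

Proportion female at birth = 100 / (100 + 106) = 0.48544.
Each age group contributes 5 × ASFR × survival:
  15–19: 5 × 36.3/1000 × 0.9867 = 0.17909
  20–24: 5 × 98.2/1000 × 0.9837 = 0.48300
  25–29: 5 × 172.2/1000 × 0.9646 = 0.83052
  30–34: 5 × 158.4/1000 × 0.9512 = 0.75335
  35–39: 5 × 153.8/1000 × 0.9402 = 0.72301
  40–44: 5 × 59.9/1000 × 0.9346 = 0.27991
  45–49: 5 × 22.1/1000 × 0.9164 = 0.10126
Sum = 3.35014
NRR = 0.48544 × 3.35014 = 1.62629
An NRR exceeding 1 indicates intrinsic growth under these rates.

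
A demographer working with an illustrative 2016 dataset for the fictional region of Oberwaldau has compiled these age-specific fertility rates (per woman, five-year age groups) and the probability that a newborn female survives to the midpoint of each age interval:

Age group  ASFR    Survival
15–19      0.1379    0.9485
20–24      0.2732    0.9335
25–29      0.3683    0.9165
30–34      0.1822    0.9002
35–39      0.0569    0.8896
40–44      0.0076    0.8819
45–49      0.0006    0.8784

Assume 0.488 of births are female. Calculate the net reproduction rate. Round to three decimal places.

2.306

Proportion female at birth = 0.488.
Survival-weighted fertility by age (5·fₓ·Sₓ):
  15–19: 5 × 0.1379 × 0.9485 = 0.65399
  20–24: 5 × 0.2732 × 0.9335 = 1.27516
  25–29: 5 × 0.3683 × 0.9165 = 1.68773
  30–34: 5 × 0.1822 × 0.9002 = 0.82008
  35–39: 5 × 0.0569 × 0.8896 = 0.25309
  40–44: 5 × 0.0076 × 0.8819 = 0.03351
  45–49: 5 × 0.0006 × 0.8784 = 0.00264
Sum = 4.72620
NRR = 0.488 × 4.72620 = 2.30639
With NRR above 1 the population is above replacement fertility.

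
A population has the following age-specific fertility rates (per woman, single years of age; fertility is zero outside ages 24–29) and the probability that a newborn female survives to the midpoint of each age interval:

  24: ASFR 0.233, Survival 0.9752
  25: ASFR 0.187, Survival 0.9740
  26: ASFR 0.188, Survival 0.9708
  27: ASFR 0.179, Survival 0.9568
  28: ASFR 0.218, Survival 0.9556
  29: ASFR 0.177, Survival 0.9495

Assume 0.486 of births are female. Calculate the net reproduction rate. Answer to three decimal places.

0.554

Proportion female at birth = 0.486.
Per-age-group product (1 × ASFR × survival probability):
  24: 1 × 0.233 × 0.9752 = 0.22722
  25: 1 × 0.187 × 0.9740 = 0.18214
  26: 1 × 0.188 × 0.9708 = 0.18251
  27: 1 × 0.179 × 0.9568 = 0.17127
  28: 1 × 0.218 × 0.9556 = 0.20832
  29: 1 × 0.177 × 0.9495 = 0.16806
Sum = 1.13952
NRR = 0.486 × 1.13952 = 0.55381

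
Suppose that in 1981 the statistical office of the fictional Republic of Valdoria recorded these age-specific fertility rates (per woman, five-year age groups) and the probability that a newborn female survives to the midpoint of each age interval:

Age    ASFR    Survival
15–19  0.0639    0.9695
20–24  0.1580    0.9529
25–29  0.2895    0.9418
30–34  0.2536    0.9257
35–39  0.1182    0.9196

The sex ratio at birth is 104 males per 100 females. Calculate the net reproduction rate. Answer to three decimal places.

Proportion female at birth = 100 / (100 + 104) = 0.49020.
Weighting each age-specific rate by interval width and survival:
  15–19: 5 × 0.0639 × 0.9695 = 0.30976
  20–24: 5 × 0.1580 × 0.9529 = 0.75279
  25–29: 5 × 0.2895 × 0.9418 = 1.36326
  30–34: 5 × 0.2536 × 0.9257 = 1.17379
  35–39: 5 × 0.1182 × 0.9196 = 0.54348
Sum = 4.14308
NRR = 0.49020 × 4.14308 = 2.03094
An NRR exceeding 1 indicates intrinsic growth under these rates.

2.031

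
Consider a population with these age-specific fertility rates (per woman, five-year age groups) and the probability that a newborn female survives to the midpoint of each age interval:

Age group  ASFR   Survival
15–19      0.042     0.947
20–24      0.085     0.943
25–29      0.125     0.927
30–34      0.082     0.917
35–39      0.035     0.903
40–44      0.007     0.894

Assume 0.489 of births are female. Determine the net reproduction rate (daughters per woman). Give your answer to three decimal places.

Proportion female at birth = 0.489.
Weighting each age-specific rate by interval width and survival:
  15–19: 5 × 0.042 × 0.947 = 0.19887
  20–24: 5 × 0.085 × 0.943 = 0.40078
  25–29: 5 × 0.125 × 0.927 = 0.57938
  30–34: 5 × 0.082 × 0.917 = 0.37597
  35–39: 5 × 0.035 × 0.903 = 0.15803
  40–44: 5 × 0.007 × 0.894 = 0.03129
Sum = 1.74432
NRR = 0.489 × 1.74432 = 0.85297
With NRR below 1 the population is below replacement fertility.

0.853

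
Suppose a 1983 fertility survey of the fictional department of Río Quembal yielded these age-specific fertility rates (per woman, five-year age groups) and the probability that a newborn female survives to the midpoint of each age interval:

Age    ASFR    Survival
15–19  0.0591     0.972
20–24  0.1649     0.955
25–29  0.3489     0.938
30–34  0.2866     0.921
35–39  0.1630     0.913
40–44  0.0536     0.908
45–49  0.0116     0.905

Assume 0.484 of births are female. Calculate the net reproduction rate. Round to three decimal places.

Proportion female at birth = 0.484.
Per-age-group product (5 × ASFR × survival probability):
  15–19: 5 × 0.0591 × 0.972 = 0.28723
  20–24: 5 × 0.1649 × 0.955 = 0.78740
  25–29: 5 × 0.3489 × 0.938 = 1.63634
  30–34: 5 × 0.2866 × 0.921 = 1.31979
  35–39: 5 × 0.1630 × 0.913 = 0.74410
  40–44: 5 × 0.0536 × 0.908 = 0.24334
  45–49: 5 × 0.0116 × 0.905 = 0.05249
Sum = 5.07069
NRR = 0.484 × 5.07069 = 2.45421
An NRR exceeding 1 indicates intrinsic growth under these rates.

2.454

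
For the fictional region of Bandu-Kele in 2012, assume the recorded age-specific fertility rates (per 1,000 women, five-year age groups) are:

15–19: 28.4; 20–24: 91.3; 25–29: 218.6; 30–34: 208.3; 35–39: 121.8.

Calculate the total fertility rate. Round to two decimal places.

3.34

Sum of ASFRs = 28.4 + 91.3 + 218.6 + 208.3 + 121.8 = 668.4
TFR = 5 × 668.4 / 1000 = 3.342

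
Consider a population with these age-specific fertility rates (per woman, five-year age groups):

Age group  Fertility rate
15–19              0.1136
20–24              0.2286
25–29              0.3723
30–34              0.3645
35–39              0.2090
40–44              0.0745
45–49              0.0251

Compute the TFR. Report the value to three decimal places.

Sum of ASFRs = 0.1136 + 0.2286 + 0.3723 + 0.3645 + 0.2090 + 0.0745 + 0.0251 = 1.3876
TFR = 5 × 1.3876 = 6.938

6.938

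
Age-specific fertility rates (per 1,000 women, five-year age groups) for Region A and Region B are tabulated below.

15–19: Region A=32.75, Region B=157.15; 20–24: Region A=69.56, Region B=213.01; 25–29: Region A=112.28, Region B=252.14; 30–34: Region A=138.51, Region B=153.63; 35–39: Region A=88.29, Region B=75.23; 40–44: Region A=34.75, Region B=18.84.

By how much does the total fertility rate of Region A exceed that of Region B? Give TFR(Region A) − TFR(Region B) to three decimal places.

Region A:
  Sum of ASFRs = 32.75 + 69.56 + 112.28 + 138.51 + 88.29 + 34.75 = 476.14
  TFR = 5 × 476.14 / 1000 = 2.3807
Region B:
  Sum of ASFRs = 157.15 + 213.01 + 252.14 + 153.63 + 75.23 + 18.84 = 870.00
  TFR = 5 × 870.00 / 1000 = 4.35
Difference = 2.3807 − 4.35 = -1.9693

-1.969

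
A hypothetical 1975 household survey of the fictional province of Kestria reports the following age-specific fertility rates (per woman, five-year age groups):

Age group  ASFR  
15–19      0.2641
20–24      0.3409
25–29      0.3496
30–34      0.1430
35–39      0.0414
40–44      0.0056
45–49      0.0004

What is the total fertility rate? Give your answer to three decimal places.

5.725

Sum of ASFRs = 0.2641 + 0.3409 + 0.3496 + 0.1430 + 0.0414 + 0.0056 + 0.0004 = 1.1450
TFR = 5 × 1.1450 = 5.725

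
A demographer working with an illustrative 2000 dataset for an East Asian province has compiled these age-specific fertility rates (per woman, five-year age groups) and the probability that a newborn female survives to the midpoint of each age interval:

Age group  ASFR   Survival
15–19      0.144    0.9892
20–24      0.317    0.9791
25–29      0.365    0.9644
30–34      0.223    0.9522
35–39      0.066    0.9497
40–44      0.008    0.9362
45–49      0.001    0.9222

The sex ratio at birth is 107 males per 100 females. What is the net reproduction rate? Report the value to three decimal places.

2.629

Proportion female at birth = 100 / (100 + 107) = 0.48309.
Survival-weighted fertility by age (5·fₓ·Sₓ):
  15–19: 5 × 0.144 × 0.9892 = 0.71222
  20–24: 5 × 0.317 × 0.9791 = 1.55187
  25–29: 5 × 0.365 × 0.9644 = 1.76003
  30–34: 5 × 0.223 × 0.9522 = 1.06170
  35–39: 5 × 0.066 × 0.9497 = 0.31340
  40–44: 5 × 0.008 × 0.9362 = 0.03745
  45–49: 5 × 0.001 × 0.9222 = 0.00461
Sum = 5.44128
NRR = 0.48309 × 5.44128 = 2.62863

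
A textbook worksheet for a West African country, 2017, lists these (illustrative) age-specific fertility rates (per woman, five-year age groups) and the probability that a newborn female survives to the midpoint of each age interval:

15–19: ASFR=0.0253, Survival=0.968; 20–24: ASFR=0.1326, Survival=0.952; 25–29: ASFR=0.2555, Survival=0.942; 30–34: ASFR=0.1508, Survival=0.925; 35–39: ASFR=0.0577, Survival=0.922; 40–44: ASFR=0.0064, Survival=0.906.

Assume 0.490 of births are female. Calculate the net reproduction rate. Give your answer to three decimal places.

1.445

Proportion female at birth = 0.490.
Per-age-group product (5 × ASFR × survival probability):
  15–19: 5 × 0.0253 × 0.968 = 0.12245
  20–24: 5 × 0.1326 × 0.952 = 0.63118
  25–29: 5 × 0.2555 × 0.942 = 1.20341
  30–34: 5 × 0.1508 × 0.925 = 0.69745
  35–39: 5 × 0.0577 × 0.922 = 0.26600
  40–44: 5 × 0.0064 × 0.906 = 0.02899
Sum = 2.94948
NRR = 0.490 × 2.94948 = 1.44525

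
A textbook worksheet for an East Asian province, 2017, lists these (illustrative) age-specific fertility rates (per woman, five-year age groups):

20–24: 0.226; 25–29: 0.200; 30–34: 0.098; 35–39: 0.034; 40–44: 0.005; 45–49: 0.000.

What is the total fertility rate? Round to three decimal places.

2.815

Sum of ASFRs = 0.226 + 0.200 + 0.098 + 0.034 + 0.005 + 0.000 = 0.563
TFR = 5 × 0.563 = 2.815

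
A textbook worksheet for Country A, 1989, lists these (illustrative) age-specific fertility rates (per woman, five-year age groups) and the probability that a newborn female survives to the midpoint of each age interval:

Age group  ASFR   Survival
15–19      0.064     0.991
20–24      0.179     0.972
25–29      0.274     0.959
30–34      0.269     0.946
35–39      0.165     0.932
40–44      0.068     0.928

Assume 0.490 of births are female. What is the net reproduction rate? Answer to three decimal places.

2.380

Proportion female at birth = 0.490.
Per-age-group product (5 × ASFR × survival probability):
  15–19: 5 × 0.064 × 0.991 = 0.31712
  20–24: 5 × 0.179 × 0.972 = 0.86994
  25–29: 5 × 0.274 × 0.959 = 1.31383
  30–34: 5 × 0.269 × 0.946 = 1.27237
  35–39: 5 × 0.165 × 0.932 = 0.76890
  40–44: 5 × 0.068 × 0.928 = 0.31552
Sum = 4.85768
NRR = 0.490 × 4.85768 = 2.38026
An NRR exceeding 1 indicates intrinsic growth under these rates.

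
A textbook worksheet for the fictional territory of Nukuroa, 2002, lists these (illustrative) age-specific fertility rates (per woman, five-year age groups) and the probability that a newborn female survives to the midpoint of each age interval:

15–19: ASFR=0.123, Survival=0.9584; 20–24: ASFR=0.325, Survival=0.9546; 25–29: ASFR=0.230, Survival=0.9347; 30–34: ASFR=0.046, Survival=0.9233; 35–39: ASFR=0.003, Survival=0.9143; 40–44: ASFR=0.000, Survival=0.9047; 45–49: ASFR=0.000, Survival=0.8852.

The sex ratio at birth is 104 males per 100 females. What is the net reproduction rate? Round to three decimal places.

Proportion female at birth = 100 / (100 + 104) = 0.49020.
Each age group contributes 5 × ASFR × survival:
  15–19: 5 × 0.123 × 0.9584 = 0.58942
  20–24: 5 × 0.325 × 0.9546 = 1.55123
  25–29: 5 × 0.230 × 0.9347 = 1.07491
  30–34: 5 × 0.046 × 0.9233 = 0.21236
  35–39: 5 × 0.003 × 0.9143 = 0.01371
  40–44: 5 × 0.000 × 0.9047 = 0.00000
  45–49: 5 × 0.000 × 0.8852 = 0.00000
Sum = 3.44163
NRR = 0.49020 × 3.44163 = 1.68709
NRR > 1, so each generation more than replaces itself.

1.687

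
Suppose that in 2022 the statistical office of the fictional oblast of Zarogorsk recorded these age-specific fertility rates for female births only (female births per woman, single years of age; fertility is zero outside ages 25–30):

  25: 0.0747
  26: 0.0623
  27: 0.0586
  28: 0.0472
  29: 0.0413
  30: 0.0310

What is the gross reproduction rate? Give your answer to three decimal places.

Sum of female ASFRs = 0.0747 + 0.0623 + 0.0586 + 0.0472 + 0.0413 + 0.0310 = 0.3151
GRR = 0.3151

0.315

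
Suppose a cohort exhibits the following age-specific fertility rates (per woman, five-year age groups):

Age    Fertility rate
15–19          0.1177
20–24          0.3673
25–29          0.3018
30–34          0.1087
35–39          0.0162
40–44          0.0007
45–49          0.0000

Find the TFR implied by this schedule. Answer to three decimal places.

Sum of ASFRs = 0.1177 + 0.3673 + 0.3018 + 0.1087 + 0.0162 + 0.0007 + 0.0000 = 0.9124
TFR = 5 × 0.9124 = 4.562

4.562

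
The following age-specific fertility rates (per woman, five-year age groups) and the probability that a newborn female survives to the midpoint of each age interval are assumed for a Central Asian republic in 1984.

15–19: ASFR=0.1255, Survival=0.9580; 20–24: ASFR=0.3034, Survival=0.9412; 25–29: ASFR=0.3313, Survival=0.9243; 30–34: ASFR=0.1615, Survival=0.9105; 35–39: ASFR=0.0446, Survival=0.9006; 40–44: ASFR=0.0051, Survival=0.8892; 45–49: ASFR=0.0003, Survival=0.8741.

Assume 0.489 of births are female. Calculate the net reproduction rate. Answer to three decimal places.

Proportion female at birth = 0.489.
Each age group contributes 5 × ASFR × survival:
  15–19: 5 × 0.1255 × 0.9580 = 0.60115
  20–24: 5 × 0.3034 × 0.9412 = 1.42780
  25–29: 5 × 0.3313 × 0.9243 = 1.53110
  30–34: 5 × 0.1615 × 0.9105 = 0.73523
  35–39: 5 × 0.0446 × 0.9006 = 0.20083
  40–44: 5 × 0.0051 × 0.8892 = 0.02267
  45–49: 5 × 0.0003 × 0.8741 = 0.00131
Sum = 4.52009
NRR = 0.489 × 4.52009 = 2.21032

2.210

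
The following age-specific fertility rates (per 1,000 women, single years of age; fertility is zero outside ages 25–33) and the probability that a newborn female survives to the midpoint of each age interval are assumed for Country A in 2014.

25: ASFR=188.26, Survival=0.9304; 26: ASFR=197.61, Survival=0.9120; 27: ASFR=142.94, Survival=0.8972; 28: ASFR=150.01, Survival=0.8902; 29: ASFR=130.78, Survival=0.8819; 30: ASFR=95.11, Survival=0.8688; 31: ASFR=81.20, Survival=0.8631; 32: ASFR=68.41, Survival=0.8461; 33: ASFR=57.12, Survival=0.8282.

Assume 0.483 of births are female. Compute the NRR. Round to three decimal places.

Proportion female at birth = 0.483.
Per-age-group product (1 × ASFR × survival probability):
  25: 1 × 188.26/1000 × 0.9304 = 0.17516
  26: 1 × 197.61/1000 × 0.9120 = 0.18022
  27: 1 × 142.94/1000 × 0.8972 = 0.12825
  28: 1 × 150.01/1000 × 0.8902 = 0.13354
  29: 1 × 130.78/1000 × 0.8819 = 0.11533
  30: 1 × 95.11/1000 × 0.8688 = 0.08263
  31: 1 × 81.20/1000 × 0.8631 = 0.07008
  32: 1 × 68.41/1000 × 0.8461 = 0.05788
  33: 1 × 57.12/1000 × 0.8282 = 0.04731
Sum = 0.99040
NRR = 0.483 × 0.99040 = 0.47836
An NRR under 1 implies long-run decline under these rates.

0.478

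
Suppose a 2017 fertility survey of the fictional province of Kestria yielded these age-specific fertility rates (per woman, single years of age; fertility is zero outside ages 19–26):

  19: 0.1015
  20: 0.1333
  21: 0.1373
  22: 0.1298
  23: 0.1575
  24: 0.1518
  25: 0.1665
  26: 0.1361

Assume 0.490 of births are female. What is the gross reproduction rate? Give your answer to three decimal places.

0.546

Proportion female at birth = 0.490.
Sum of ASFRs = 0.1015 + 0.1333 + 0.1373 + 0.1298 + 0.1575 + 0.1518 + 0.1665 + 0.1361 = 1.1138
TFR = 1.1138
GRR = 0.490 × 1.1138 = 0.54576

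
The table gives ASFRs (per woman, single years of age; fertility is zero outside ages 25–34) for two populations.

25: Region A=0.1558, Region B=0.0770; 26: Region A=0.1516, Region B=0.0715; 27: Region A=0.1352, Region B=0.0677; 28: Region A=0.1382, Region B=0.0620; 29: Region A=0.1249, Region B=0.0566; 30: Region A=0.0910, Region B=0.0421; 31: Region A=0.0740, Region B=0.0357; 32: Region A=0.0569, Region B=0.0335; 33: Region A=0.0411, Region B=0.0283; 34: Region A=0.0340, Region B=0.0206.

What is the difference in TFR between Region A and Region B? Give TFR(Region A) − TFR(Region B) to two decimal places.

Region A:
  Sum of ASFRs = 0.1558 + 0.1516 + 0.1352 + 0.1382 + 0.1249 + 0.0910 + 0.0740 + 0.0569 + 0.0411 + 0.0340 = 1.0027
  TFR = 1.0027
Region B:
  Sum of ASFRs = 0.0770 + 0.0715 + 0.0677 + 0.0620 + 0.0566 + 0.0421 + 0.0357 + 0.0335 + 0.0283 + 0.0206 = 0.4950
  TFR = 0.495
Difference = 1.0027 − 0.495 = 0.5077

0.51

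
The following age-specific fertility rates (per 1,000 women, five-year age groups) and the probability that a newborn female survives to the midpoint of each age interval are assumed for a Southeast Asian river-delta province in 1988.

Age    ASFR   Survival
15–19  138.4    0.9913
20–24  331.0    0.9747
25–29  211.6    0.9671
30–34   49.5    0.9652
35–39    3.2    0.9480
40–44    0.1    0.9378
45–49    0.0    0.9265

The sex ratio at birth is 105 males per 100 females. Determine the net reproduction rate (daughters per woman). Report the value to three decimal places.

Proportion female at birth = 100 / (100 + 105) = 0.48780.
Each age group contributes 5 × ASFR × survival:
  15–19: 5 × 138.4/1000 × 0.9913 = 0.68598
  20–24: 5 × 331.0/1000 × 0.9747 = 1.61313
  25–29: 5 × 211.6/1000 × 0.9671 = 1.02319
  30–34: 5 × 49.5/1000 × 0.9652 = 0.23889
  35–39: 5 × 3.2/1000 × 0.9480 = 0.01517
  40–44: 5 × 0.1/1000 × 0.9378 = 0.00047
  45–49: 5 × 0.0/1000 × 0.9265 = 0.00000
Sum = 3.57683
NRR = 0.48780 × 3.57683 = 1.74478

1.745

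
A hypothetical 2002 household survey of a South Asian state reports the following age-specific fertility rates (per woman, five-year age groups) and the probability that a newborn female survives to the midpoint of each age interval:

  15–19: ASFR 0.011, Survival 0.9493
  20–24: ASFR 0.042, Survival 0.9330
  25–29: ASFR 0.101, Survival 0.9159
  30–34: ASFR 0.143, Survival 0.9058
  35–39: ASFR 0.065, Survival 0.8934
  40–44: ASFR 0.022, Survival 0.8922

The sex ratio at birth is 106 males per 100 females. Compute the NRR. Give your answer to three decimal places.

0.848

Proportion female at birth = 100 / (100 + 106) = 0.48544.
Per-age-group product (5 × ASFR × survival probability):
  15–19: 5 × 0.011 × 0.9493 = 0.05221
  20–24: 5 × 0.042 × 0.9330 = 0.19593
  25–29: 5 × 0.101 × 0.9159 = 0.46253
  30–34: 5 × 0.143 × 0.9058 = 0.64765
  35–39: 5 × 0.065 × 0.8934 = 0.29036
  40–44: 5 × 0.022 × 0.8922 = 0.09814
Sum = 1.74682
NRR = 0.48544 × 1.74682 = 0.84798
With NRR below 1 the population is below replacement fertility.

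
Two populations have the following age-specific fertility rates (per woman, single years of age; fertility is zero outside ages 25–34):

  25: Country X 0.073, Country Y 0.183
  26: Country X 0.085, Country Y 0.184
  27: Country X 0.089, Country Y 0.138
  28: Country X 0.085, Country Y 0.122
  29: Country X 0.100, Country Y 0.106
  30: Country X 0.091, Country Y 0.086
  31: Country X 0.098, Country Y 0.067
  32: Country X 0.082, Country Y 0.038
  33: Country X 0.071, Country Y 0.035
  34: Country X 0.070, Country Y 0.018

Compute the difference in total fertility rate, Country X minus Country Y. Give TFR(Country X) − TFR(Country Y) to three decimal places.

-0.133

Country X:
  Sum of ASFRs = 0.073 + 0.085 + 0.089 + 0.085 + 0.100 + 0.091 + 0.098 + 0.082 + 0.071 + 0.070 = 0.844
  TFR = 0.844
Country Y:
  Sum of ASFRs = 0.183 + 0.184 + 0.138 + 0.122 + 0.106 + 0.086 + 0.067 + 0.038 + 0.035 + 0.018 = 0.977
  TFR = 0.977
Difference = 0.844 − 0.977 = -0.133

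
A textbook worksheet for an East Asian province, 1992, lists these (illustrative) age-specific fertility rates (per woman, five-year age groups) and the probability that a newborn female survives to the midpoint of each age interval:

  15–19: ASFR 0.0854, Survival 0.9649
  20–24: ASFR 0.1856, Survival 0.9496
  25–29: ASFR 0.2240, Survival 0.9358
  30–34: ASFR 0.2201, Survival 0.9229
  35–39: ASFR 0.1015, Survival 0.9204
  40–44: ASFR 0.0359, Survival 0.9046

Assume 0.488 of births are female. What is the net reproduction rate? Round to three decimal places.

1.945

Proportion female at birth = 0.488.
Survival-weighted fertility by age (5·fₓ·Sₓ):
  15–19: 5 × 0.0854 × 0.9649 = 0.41201
  20–24: 5 × 0.1856 × 0.9496 = 0.88123
  25–29: 5 × 0.2240 × 0.9358 = 1.04810
  30–34: 5 × 0.2201 × 0.9229 = 1.01565
  35–39: 5 × 0.1015 × 0.9204 = 0.46710
  40–44: 5 × 0.0359 × 0.9046 = 0.16238
Sum = 3.98647
NRR = 0.488 × 3.98647 = 1.94540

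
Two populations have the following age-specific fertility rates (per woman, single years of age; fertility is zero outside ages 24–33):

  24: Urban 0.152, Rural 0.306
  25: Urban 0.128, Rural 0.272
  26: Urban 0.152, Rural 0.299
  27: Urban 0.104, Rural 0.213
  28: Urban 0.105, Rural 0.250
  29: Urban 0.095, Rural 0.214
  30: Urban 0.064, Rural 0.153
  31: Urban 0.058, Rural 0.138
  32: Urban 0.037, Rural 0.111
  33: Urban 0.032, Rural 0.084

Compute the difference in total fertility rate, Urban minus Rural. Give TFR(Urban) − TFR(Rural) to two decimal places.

-1.11

Urban:
  Sum of ASFRs = 0.152 + 0.128 + 0.152 + 0.104 + 0.105 + 0.095 + 0.064 + 0.058 + 0.037 + 0.032 = 0.927
  TFR = 0.927
Rural:
  Sum of ASFRs = 0.306 + 0.272 + 0.299 + 0.213 + 0.250 + 0.214 + 0.153 + 0.138 + 0.111 + 0.084 = 2.040
  TFR = 2.04
Difference = 0.927 − 2.04 = -1.113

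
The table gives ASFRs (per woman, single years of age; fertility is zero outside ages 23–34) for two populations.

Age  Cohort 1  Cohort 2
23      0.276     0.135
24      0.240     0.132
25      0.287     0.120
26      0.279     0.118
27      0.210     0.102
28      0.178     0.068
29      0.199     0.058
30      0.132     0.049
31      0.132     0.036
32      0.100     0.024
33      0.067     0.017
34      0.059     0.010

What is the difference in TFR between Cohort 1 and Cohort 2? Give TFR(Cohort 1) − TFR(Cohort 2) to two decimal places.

Cohort 1:
  Sum of ASFRs = 0.276 + 0.240 + 0.287 + 0.279 + 0.210 + 0.178 + 0.199 + 0.132 + 0.132 + 0.100 + 0.067 + 0.059 = 2.159
  TFR = 2.159
Cohort 2:
  Sum of ASFRs = 0.135 + 0.132 + 0.120 + 0.118 + 0.102 + 0.068 + 0.058 + 0.049 + 0.036 + 0.024 + 0.017 + 0.010 = 0.869
  TFR = 0.869
Difference = 2.159 − 0.869 = 1.29

1.29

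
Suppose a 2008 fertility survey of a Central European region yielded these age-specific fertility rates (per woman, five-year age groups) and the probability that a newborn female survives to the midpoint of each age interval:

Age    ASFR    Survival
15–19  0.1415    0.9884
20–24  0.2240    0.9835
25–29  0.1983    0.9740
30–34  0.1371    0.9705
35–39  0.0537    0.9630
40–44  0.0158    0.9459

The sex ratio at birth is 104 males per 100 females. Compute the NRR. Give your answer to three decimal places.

Proportion female at birth = 100 / (100 + 104) = 0.49020.
Survival-weighted fertility by age (5·fₓ·Sₓ):
  15–19: 5 × 0.1415 × 0.9884 = 0.69929
  20–24: 5 × 0.2240 × 0.9835 = 1.10152
  25–29: 5 × 0.1983 × 0.9740 = 0.96572
  30–34: 5 × 0.1371 × 0.9705 = 0.66528
  35–39: 5 × 0.0537 × 0.9630 = 0.25857
  40–44: 5 × 0.0158 × 0.9459 = 0.07473
Sum = 3.76511
NRR = 0.49020 × 3.76511 = 1.84566

1.846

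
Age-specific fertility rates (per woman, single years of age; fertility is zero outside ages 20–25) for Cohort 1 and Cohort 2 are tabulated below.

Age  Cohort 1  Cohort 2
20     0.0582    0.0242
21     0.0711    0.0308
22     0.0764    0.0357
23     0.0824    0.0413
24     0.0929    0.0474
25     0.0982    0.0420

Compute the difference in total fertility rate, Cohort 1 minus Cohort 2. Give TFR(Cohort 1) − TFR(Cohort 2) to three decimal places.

Cohort 1:
  Sum of ASFRs = 0.0582 + 0.0711 + 0.0764 + 0.0824 + 0.0929 + 0.0982 = 0.4792
  TFR = 0.4792
Cohort 2:
  Sum of ASFRs = 0.0242 + 0.0308 + 0.0357 + 0.0413 + 0.0474 + 0.0420 = 0.2214
  TFR = 0.2214
Difference = 0.4792 − 0.2214 = 0.2578

0.258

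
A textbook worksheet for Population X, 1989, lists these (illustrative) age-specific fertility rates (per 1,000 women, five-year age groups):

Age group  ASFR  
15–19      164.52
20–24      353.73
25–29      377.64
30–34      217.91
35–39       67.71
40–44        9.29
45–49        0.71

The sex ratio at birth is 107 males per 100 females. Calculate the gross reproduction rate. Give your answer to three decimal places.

2.878

Proportion female at birth = 100 / (100 + 107) = 0.48309.
Sum of ASFRs = 164.52 + 353.73 + 377.64 + 217.91 + 67.71 + 9.29 + 0.71 = 1191.51
TFR = 5 × 1191.51 / 1000 = 5.95755
GRR = 0.48309 × 5.95755 = 2.87803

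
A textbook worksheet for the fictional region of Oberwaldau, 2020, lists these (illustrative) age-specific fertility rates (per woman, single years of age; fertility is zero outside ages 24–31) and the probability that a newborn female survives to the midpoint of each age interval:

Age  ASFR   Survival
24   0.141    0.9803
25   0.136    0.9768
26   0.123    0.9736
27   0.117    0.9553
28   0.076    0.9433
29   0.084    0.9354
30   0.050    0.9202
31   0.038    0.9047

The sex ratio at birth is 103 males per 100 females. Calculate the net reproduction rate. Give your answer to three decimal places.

Proportion female at birth = 100 / (100 + 103) = 0.49261.
Weighting each age-specific rate by interval width and survival:
  24: 1 × 0.141 × 0.9803 = 0.13822
  25: 1 × 0.136 × 0.9768 = 0.13284
  26: 1 × 0.123 × 0.9736 = 0.11975
  27: 1 × 0.117 × 0.9553 = 0.11177
  28: 1 × 0.076 × 0.9433 = 0.07169
  29: 1 × 0.084 × 0.9354 = 0.07857
  30: 1 × 0.050 × 0.9202 = 0.04601
  31: 1 × 0.038 × 0.9047 = 0.03438
Sum = 0.73323
NRR = 0.49261 × 0.73323 = 0.36120

0.361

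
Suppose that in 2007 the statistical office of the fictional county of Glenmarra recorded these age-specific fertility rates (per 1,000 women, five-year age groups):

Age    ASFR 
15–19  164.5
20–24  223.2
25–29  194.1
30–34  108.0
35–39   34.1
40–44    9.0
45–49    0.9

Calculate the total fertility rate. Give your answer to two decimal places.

3.67

Sum of ASFRs = 164.5 + 223.2 + 194.1 + 108.0 + 34.1 + 9.0 + 0.9 = 733.8
TFR = 5 × 733.8 / 1000 = 3.669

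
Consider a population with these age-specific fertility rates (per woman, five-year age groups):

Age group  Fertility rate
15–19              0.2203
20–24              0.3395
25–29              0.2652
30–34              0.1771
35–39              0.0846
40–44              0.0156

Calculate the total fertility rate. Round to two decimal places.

Sum of ASFRs = 0.2203 + 0.3395 + 0.2652 + 0.1771 + 0.0846 + 0.0156 = 1.1023
TFR = 5 × 1.1023 = 5.5115

5.51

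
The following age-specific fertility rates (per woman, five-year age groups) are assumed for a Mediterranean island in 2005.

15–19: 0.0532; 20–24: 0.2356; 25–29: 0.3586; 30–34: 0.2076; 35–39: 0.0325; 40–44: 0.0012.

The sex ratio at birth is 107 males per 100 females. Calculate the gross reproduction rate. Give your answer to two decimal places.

Proportion female at birth = 100 / (100 + 107) = 0.48309.
Sum of ASFRs = 0.0532 + 0.2356 + 0.3586 + 0.2076 + 0.0325 + 0.0012 = 0.8887
TFR = 5 × 0.8887 = 4.4435
GRR = 0.48309 × 4.4435 = 2.14661

2.15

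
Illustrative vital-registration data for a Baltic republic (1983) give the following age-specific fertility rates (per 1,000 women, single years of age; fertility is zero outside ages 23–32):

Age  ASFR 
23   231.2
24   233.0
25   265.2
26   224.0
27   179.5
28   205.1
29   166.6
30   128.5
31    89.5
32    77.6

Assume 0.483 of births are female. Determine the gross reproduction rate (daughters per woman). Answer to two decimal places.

0.87

Proportion female at birth = 0.483.
Sum of ASFRs = 231.2 + 233.0 + 265.2 + 224.0 + 179.5 + 205.1 + 166.6 + 128.5 + 89.5 + 77.6 = 1800.2
TFR = 1800.2 / 1000 = 1.8002
GRR = 0.483 × 1.8002 = 0.86950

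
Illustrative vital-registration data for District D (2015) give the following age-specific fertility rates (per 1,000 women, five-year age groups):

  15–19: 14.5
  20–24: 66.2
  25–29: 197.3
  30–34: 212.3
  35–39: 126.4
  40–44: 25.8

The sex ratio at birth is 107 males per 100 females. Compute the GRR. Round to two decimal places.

1.55

Proportion female at birth = 100 / (100 + 107) = 0.48309.
Sum of ASFRs = 14.5 + 66.2 + 197.3 + 212.3 + 126.4 + 25.8 = 642.5
TFR = 5 × 642.5 / 1000 = 3.2125
GRR = 0.48309 × 3.2125 = 1.55193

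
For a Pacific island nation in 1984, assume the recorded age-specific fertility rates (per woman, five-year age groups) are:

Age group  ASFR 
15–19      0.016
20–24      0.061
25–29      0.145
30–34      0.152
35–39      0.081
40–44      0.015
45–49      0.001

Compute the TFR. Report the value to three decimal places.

Sum of ASFRs = 0.016 + 0.061 + 0.145 + 0.152 + 0.081 + 0.015 + 0.001 = 0.471
TFR = 5 × 0.471 = 2.355

2.355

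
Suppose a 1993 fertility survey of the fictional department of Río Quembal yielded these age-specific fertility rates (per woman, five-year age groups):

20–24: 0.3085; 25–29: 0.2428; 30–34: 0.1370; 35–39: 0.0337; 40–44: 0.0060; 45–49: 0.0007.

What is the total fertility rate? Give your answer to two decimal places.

Sum of ASFRs = 0.3085 + 0.2428 + 0.1370 + 0.0337 + 0.0060 + 0.0007 = 0.7287
TFR = 5 × 0.7287 = 3.6435

3.64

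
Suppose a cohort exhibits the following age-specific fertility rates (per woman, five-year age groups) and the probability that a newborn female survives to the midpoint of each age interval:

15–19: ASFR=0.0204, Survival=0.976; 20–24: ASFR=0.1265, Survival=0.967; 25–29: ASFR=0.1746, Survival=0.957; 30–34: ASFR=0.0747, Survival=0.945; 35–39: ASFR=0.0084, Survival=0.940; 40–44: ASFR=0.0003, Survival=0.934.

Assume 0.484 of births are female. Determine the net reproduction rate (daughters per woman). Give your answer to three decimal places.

0.939

Proportion female at birth = 0.484.
Weighting each age-specific rate by interval width and survival:
  15–19: 5 × 0.0204 × 0.976 = 0.09955
  20–24: 5 × 0.1265 × 0.967 = 0.61163
  25–29: 5 × 0.1746 × 0.957 = 0.83546
  30–34: 5 × 0.0747 × 0.945 = 0.35296
  35–39: 5 × 0.0084 × 0.940 = 0.03948
  40–44: 5 × 0.0003 × 0.934 = 0.00140
Sum = 1.94048
NRR = 0.484 × 1.94048 = 0.93919
An NRR under 1 implies long-run decline under these rates.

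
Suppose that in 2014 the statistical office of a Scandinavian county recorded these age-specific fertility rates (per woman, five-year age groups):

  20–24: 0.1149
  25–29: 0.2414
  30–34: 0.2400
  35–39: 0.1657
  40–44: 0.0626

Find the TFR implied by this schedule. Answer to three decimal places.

Sum of ASFRs = 0.1149 + 0.2414 + 0.2400 + 0.1657 + 0.0626 = 0.8246
TFR = 5 × 0.8246 = 4.123

4.123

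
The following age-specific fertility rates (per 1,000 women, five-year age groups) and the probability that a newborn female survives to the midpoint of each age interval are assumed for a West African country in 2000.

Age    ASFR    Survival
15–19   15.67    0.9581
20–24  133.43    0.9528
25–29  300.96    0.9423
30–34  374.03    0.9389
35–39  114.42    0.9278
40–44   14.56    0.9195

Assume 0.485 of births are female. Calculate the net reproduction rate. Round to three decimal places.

Proportion female at birth = 0.485.
Each age group contributes 5 × ASFR × survival:
  15–19: 5 × 15.67/1000 × 0.9581 = 0.07507
  20–24: 5 × 133.43/1000 × 0.9528 = 0.63566
  25–29: 5 × 300.96/1000 × 0.9423 = 1.41797
  30–34: 5 × 374.03/1000 × 0.9389 = 1.75588
  35–39: 5 × 114.42/1000 × 0.9278 = 0.53079
  40–44: 5 × 14.56/1000 × 0.9195 = 0.06694
Sum = 4.48231
NRR = 0.485 × 4.48231 = 2.17392

2.174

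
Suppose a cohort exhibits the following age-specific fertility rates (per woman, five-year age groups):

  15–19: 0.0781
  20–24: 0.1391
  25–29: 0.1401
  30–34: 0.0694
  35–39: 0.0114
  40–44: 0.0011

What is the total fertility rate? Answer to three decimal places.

Sum of ASFRs = 0.0781 + 0.1391 + 0.1401 + 0.0694 + 0.0114 + 0.0011 = 0.4392
TFR = 5 × 0.4392 = 2.196

2.196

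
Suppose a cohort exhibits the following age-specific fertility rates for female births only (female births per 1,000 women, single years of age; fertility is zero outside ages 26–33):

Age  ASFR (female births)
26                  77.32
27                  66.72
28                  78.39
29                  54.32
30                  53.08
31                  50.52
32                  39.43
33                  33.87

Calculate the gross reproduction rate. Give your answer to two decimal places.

Sum of female ASFRs = 77.32 + 66.72 + 78.39 + 54.32 + 53.08 + 50.52 + 39.43 + 33.87 = 453.65
GRR = 453.65 / 1000 = 0.45365

0.45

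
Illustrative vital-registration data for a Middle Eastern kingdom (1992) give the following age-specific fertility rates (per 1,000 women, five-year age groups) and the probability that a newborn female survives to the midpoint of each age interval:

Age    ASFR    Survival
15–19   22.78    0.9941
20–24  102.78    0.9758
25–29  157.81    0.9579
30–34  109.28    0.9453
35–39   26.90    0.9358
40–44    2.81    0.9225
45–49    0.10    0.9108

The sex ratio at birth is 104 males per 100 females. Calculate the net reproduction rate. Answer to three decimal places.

Proportion female at birth = 100 / (100 + 104) = 0.49020.
Per-age-group product (5 × ASFR × survival probability):
  15–19: 5 × 22.78/1000 × 0.9941 = 0.11323
  20–24: 5 × 102.78/1000 × 0.9758 = 0.50146
  25–29: 5 × 157.81/1000 × 0.9579 = 0.75583
  30–34: 5 × 109.28/1000 × 0.9453 = 0.51651
  35–39: 5 × 26.90/1000 × 0.9358 = 0.12587
  40–44: 5 × 2.81/1000 × 0.9225 = 0.01296
  45–49: 5 × 0.10/1000 × 0.9108 = 0.00046
Sum = 2.02632
NRR = 0.49020 × 2.02632 = 0.99330

0.993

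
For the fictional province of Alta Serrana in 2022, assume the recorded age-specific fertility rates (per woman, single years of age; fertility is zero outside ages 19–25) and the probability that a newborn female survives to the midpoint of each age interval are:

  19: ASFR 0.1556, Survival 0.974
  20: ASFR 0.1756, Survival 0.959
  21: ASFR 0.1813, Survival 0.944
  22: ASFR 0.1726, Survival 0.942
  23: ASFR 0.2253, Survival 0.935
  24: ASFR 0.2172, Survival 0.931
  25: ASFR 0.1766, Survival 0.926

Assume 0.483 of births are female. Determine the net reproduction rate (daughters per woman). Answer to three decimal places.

0.594

Proportion female at birth = 0.483.
Weighting each age-specific rate by interval width and survival:
  19: 1 × 0.1556 × 0.974 = 0.15155
  20: 1 × 0.1756 × 0.959 = 0.16840
  21: 1 × 0.1813 × 0.944 = 0.17115
  22: 1 × 0.1726 × 0.942 = 0.16259
  23: 1 × 0.2253 × 0.935 = 0.21066
  24: 1 × 0.2172 × 0.931 = 0.20221
  25: 1 × 0.1766 × 0.926 = 0.16353
Sum = 1.23009
NRR = 0.483 × 1.23009 = 0.59413
An NRR under 1 implies long-run decline under these rates.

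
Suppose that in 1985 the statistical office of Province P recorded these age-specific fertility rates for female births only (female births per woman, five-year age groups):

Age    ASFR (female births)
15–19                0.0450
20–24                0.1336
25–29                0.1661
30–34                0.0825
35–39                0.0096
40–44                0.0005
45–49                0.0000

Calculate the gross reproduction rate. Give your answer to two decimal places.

2.19

Sum of female ASFRs = 0.0450 + 0.1336 + 0.1661 + 0.0825 + 0.0096 + 0.0005 + 0.0000 = 0.4373
GRR = 5 × 0.4373 = 2.1865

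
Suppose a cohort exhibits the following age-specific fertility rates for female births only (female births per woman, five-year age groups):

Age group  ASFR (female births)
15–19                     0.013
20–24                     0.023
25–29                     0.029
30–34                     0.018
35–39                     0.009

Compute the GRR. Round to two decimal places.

Sum of female ASFRs = 0.013 + 0.023 + 0.029 + 0.018 + 0.009 = 0.092
GRR = 5 × 0.092 = 0.46

0.46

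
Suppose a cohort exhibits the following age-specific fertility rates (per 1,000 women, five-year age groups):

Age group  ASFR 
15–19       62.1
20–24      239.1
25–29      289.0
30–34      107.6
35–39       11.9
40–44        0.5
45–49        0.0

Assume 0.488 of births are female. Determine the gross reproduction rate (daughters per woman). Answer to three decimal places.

1.733

Proportion female at birth = 0.488.
Sum of ASFRs = 62.1 + 239.1 + 289.0 + 107.6 + 11.9 + 0.5 + 0.0 = 710.2
TFR = 5 × 710.2 / 1000 = 3.551
GRR = 0.488 × 3.551 = 1.73289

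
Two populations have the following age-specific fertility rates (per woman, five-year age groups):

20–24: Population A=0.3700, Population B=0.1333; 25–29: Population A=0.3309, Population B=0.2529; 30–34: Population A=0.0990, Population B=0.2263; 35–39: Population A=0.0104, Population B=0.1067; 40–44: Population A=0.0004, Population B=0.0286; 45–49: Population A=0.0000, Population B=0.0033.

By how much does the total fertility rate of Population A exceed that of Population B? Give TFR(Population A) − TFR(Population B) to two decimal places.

0.30

Population A:
  Sum of ASFRs = 0.3700 + 0.3309 + 0.0990 + 0.0104 + 0.0004 + 0.0000 = 0.8107
  TFR = 5 × 0.8107 = 4.0535
Population B:
  Sum of ASFRs = 0.1333 + 0.2529 + 0.2263 + 0.1067 + 0.0286 + 0.0033 = 0.7511
  TFR = 5 × 0.7511 = 3.7555
Difference = 4.0535 − 3.7555 = 0.298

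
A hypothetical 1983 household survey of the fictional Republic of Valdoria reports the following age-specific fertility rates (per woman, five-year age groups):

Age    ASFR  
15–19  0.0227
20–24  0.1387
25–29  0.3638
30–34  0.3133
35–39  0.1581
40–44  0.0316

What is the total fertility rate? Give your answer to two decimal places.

Sum of ASFRs = 0.0227 + 0.1387 + 0.3638 + 0.3133 + 0.1581 + 0.0316 = 1.0282
TFR = 5 × 1.0282 = 5.141

5.14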